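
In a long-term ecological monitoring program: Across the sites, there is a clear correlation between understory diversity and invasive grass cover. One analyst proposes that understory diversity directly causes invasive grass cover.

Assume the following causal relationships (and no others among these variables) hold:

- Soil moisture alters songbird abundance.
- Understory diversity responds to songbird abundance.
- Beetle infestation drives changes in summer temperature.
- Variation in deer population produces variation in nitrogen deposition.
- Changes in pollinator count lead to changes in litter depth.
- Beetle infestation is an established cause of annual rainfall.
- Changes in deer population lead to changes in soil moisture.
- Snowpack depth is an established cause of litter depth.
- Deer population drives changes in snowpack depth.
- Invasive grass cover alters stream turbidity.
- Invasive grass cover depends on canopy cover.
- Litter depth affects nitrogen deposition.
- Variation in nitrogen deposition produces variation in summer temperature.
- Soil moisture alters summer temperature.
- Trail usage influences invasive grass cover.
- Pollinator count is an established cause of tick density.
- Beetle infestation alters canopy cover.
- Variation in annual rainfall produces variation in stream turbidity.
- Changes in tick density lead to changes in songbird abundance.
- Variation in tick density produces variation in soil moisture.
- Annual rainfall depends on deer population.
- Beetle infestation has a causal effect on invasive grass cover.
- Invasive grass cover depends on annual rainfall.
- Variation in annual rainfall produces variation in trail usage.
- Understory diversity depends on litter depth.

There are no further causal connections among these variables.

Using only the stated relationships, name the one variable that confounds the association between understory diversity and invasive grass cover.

Deer population has a causal path to understory diversity (deer population → snowpack depth → litter depth → understory diversity) and a separate causal path to invasive grass cover (deer population → annual rainfall → invasive grass cover), so it is a common cause of both.
No stated relationship gives understory diversity a causal route to invasive grass cover, so the correlation is explained by the shared upstream cause rather than a direct effect.

deer population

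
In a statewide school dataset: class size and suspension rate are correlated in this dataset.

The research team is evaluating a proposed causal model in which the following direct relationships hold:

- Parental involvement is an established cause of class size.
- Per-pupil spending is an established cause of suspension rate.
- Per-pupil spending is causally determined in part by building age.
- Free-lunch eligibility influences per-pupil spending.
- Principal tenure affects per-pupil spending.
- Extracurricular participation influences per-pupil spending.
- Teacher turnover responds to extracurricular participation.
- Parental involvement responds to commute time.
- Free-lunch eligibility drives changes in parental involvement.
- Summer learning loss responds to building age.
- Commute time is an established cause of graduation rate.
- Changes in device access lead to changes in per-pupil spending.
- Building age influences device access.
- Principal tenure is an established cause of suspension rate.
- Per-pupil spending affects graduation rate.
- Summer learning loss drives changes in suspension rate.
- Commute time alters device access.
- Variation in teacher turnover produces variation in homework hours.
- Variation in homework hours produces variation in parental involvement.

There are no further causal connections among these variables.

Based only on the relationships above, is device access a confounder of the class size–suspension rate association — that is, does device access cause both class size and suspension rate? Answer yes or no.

no

Device access has no stated causal path to class size. A confounder must cause both variables, so device access does not qualify.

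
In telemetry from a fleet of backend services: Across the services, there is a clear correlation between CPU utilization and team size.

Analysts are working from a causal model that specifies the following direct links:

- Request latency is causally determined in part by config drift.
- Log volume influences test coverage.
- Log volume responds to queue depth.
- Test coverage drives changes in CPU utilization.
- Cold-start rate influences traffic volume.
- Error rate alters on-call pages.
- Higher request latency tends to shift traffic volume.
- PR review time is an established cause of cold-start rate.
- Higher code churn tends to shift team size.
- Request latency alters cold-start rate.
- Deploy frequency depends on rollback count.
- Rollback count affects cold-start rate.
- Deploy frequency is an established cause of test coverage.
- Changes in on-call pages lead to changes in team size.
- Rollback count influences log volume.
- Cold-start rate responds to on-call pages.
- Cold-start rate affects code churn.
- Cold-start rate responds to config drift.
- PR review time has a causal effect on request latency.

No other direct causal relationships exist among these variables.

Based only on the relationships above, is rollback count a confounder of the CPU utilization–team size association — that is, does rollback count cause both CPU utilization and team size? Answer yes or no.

Rollback count has a causal path to CPU utilization (rollback count → deploy frequency → test coverage → CPU utilization) and to team size (rollback count → cold-start rate → code churn → team size), so it is a common cause of both — a confounder.

yes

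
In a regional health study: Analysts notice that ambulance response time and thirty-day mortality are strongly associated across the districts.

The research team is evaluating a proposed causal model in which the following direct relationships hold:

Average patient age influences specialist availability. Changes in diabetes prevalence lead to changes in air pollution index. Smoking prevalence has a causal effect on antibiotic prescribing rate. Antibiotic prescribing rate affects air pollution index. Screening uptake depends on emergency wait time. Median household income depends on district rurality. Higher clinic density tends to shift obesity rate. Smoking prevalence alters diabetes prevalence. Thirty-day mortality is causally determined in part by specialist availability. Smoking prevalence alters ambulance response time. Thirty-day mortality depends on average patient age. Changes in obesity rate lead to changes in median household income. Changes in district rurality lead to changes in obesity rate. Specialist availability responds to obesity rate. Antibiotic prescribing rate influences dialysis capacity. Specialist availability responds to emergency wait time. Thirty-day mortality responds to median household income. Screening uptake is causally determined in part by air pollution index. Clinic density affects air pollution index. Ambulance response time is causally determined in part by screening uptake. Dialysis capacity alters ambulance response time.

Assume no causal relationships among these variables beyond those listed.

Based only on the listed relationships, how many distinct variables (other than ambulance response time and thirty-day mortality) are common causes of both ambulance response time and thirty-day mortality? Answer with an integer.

The common causes are: clinic density (to ambulance response time via clinic density → air pollution index → screening uptake → ambulance response time; to thirty-day mortality via clinic density → obesity rate → specialist availability → thirty-day mortality); emergency wait time (to ambulance response time via emergency wait time → screening uptake → ambulance response time; to thirty-day mortality via emergency wait time → specialist availability → thirty-day mortality).
Every other variable lacks a causal path to at least one of ambulance response time and thirty-day mortality.

2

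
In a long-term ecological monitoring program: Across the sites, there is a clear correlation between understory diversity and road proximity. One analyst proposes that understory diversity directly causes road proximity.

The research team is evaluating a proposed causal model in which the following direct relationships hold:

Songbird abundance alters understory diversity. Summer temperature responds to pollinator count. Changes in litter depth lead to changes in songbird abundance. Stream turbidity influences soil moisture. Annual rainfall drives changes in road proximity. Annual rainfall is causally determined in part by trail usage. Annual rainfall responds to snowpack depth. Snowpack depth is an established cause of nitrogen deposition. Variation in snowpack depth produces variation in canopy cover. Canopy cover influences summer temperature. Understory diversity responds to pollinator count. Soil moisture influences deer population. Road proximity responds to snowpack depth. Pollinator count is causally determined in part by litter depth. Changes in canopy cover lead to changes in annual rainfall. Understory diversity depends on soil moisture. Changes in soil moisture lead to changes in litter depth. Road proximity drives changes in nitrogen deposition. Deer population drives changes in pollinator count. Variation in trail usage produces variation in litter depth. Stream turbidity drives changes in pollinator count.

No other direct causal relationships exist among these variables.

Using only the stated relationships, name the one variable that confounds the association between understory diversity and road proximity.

Trail usage has a causal path to understory diversity (trail usage → litter depth → pollinator count → understory diversity) and a separate causal path to road proximity (trail usage → annual rainfall → road proximity), so it is a common cause of both.
No stated relationship gives understory diversity a causal route to road proximity, so the correlation is explained by the shared upstream cause rather than a direct effect.

trail usage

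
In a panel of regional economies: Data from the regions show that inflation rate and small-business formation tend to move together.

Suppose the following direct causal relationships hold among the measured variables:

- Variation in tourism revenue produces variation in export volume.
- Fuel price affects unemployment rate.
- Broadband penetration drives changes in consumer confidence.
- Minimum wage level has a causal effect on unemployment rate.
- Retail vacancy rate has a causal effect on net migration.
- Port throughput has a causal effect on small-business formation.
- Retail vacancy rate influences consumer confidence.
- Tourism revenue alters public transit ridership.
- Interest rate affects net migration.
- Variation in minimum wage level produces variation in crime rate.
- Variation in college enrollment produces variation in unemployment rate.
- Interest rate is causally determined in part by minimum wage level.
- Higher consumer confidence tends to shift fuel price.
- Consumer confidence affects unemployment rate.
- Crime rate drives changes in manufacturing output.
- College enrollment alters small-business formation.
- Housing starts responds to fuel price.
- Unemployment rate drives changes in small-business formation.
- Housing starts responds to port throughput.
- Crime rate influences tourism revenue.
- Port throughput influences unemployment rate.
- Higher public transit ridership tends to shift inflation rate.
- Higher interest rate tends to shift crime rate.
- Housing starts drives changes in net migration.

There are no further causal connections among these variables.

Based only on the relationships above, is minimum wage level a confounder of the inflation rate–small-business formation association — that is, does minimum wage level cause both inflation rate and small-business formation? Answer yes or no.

yes

Minimum wage level has a causal path to inflation rate (minimum wage level → crime rate → tourism revenue → public transit ridership → inflation rate) and to small-business formation (minimum wage level → unemployment rate → small-business formation), so it is a common cause of both — a confounder.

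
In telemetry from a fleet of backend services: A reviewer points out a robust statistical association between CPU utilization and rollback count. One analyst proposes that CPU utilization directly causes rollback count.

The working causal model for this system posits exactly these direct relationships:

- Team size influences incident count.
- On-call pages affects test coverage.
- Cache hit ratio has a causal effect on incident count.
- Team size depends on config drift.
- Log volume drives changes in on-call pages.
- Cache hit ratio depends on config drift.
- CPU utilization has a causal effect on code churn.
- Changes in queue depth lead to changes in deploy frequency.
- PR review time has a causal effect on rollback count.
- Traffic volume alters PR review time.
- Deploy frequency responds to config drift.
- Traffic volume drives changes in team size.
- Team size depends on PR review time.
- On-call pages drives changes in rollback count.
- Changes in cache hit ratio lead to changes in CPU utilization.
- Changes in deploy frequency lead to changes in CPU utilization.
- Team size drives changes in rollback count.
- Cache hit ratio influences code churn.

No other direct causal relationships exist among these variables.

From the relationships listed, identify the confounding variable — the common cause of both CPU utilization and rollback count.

Config drift has a causal path to CPU utilization (config drift → deploy frequency → CPU utilization) and a separate causal path to rollback count (config drift → team size → rollback count), so it is a common cause of both.
No stated relationship gives CPU utilization a causal route to rollback count, so the correlation is explained by the shared upstream cause rather than a direct effect.

config drift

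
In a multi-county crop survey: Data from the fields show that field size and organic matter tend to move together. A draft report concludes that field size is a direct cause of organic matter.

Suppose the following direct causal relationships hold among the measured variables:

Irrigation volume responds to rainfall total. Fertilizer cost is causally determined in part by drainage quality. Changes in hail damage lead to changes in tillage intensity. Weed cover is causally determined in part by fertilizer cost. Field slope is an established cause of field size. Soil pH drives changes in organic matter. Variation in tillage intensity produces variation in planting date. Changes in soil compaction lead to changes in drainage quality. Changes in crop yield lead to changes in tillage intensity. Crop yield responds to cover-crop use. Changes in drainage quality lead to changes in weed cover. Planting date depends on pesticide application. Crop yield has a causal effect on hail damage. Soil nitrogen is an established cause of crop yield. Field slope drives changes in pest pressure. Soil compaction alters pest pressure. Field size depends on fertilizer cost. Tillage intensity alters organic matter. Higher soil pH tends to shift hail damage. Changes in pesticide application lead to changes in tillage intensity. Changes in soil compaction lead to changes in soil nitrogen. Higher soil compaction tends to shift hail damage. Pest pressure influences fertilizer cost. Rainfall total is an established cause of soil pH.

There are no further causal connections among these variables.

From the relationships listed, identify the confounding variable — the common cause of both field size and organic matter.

soil compaction

Soil compaction has a causal path to field size (soil compaction → drainage quality → fertilizer cost → field size) and a separate causal path to organic matter (soil compaction → hail damage → tillage intensity → organic matter), so it is a common cause of both.
No stated relationship gives field size a causal route to organic matter, so the correlation is explained by the shared upstream cause rather than a direct effect.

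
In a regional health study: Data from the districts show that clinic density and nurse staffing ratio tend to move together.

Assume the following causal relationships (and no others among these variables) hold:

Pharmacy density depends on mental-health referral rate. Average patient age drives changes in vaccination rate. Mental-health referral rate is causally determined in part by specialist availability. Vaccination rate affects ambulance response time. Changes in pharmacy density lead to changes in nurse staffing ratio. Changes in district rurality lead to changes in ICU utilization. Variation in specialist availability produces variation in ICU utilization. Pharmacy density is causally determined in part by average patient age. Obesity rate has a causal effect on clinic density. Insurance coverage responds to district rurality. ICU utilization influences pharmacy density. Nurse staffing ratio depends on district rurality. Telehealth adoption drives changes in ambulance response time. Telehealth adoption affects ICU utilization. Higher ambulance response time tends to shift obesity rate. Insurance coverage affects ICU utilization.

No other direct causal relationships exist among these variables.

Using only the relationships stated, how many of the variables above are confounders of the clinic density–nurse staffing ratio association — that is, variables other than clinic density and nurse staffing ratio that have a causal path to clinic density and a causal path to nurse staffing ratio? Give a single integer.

The common causes are: average patient age (to clinic density via average patient age → vaccination rate → ambulance response time → obesity rate → clinic density; to nurse staffing ratio via average patient age → pharmacy density → nurse staffing ratio); telehealth adoption (to clinic density via telehealth adoption → ambulance response time → obesity rate → clinic density; to nurse staffing ratio via telehealth adoption → ICU utilization → pharmacy density → nurse staffing ratio).
Every other variable lacks a causal path to at least one of clinic density and nurse staffing ratio.

2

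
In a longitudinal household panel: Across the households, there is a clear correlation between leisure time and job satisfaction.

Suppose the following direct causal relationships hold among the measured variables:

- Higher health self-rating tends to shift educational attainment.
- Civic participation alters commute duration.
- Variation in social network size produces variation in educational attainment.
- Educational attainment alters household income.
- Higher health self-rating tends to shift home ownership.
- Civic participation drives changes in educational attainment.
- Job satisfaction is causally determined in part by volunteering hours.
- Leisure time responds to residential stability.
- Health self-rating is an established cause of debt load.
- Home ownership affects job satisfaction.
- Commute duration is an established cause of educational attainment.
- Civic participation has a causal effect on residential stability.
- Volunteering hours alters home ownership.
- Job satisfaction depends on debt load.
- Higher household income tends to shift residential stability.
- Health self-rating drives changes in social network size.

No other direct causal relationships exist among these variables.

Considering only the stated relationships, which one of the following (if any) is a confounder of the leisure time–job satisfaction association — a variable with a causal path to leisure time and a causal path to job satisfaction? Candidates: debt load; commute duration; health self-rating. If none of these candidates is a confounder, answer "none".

health self-rating

Health self-rating causes leisure time (health self-rating → educational attainment → household income → residential stability → leisure time) and also causes job satisfaction (health self-rating → home ownership → job satisfaction); it is a common cause of both.
Each of the other candidates lacks a causal path to at least one of leisure time and job satisfaction, so they do not confound the relationship.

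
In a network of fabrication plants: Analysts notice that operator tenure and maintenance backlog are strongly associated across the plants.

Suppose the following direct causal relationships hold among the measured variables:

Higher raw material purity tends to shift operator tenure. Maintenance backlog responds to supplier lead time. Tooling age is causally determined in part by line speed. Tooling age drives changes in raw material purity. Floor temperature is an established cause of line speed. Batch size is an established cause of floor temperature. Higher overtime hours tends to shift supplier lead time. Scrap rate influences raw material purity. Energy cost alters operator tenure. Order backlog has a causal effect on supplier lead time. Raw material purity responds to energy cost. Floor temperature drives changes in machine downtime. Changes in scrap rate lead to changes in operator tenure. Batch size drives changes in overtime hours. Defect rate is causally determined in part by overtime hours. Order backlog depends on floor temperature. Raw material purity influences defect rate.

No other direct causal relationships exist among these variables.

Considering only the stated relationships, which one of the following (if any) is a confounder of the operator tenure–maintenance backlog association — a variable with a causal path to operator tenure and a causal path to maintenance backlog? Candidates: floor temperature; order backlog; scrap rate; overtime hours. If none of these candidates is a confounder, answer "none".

Floor temperature causes operator tenure (floor temperature → line speed → tooling age → raw material purity → operator tenure) and also causes maintenance backlog (floor temperature → order backlog → supplier lead time → maintenance backlog); it is a common cause of both.
Each of the other candidates lacks a causal path to at least one of operator tenure and maintenance backlog, so they do not confound the relationship.

floor temperature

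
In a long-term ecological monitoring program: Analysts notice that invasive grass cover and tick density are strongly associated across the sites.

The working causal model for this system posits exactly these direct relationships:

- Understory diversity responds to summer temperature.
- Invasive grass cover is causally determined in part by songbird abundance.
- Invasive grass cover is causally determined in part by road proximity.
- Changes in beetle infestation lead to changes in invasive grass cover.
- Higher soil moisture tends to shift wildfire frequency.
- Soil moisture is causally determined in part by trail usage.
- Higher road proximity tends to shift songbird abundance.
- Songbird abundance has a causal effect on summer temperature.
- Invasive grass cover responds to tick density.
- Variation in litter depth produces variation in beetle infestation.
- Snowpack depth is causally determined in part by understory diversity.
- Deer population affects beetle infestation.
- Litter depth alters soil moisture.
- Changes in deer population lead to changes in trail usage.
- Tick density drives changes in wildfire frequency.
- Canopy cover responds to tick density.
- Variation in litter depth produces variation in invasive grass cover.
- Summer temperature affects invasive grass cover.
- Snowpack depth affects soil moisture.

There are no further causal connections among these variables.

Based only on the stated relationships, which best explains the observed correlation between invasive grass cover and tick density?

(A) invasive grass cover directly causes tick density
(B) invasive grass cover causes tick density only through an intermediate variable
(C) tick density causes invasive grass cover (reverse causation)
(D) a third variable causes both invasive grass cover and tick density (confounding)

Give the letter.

C

The stated link runs tick density → invasive grass cover; invasive grass cover has no causal path to tick density. No variable causes both, so confounding is ruled out. The correlation reflects reverse causation.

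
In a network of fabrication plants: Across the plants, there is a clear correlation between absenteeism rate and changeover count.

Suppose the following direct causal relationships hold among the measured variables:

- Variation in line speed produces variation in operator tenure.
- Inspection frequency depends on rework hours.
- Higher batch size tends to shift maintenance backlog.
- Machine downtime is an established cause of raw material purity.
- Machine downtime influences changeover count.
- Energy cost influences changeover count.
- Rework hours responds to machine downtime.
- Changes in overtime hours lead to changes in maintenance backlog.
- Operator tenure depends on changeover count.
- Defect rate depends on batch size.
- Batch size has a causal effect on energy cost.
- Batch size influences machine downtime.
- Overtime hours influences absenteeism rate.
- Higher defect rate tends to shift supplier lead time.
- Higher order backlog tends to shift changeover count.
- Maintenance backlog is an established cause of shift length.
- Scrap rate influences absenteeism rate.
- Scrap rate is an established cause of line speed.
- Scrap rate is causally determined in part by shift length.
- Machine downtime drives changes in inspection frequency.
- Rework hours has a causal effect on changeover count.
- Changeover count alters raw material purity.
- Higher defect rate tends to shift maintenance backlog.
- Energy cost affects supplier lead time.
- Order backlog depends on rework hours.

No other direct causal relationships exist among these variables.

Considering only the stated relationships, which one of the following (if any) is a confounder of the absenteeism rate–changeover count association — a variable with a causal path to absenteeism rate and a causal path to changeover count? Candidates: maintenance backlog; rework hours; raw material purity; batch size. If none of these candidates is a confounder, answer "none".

Batch size causes absenteeism rate (batch size → maintenance backlog → shift length → scrap rate → absenteeism rate) and also causes changeover count (batch size → energy cost → changeover count); it is a common cause of both.
Each of the other candidates lacks a causal path to at least one of absenteeism rate and changeover count, so they do not confound the relationship.

batch size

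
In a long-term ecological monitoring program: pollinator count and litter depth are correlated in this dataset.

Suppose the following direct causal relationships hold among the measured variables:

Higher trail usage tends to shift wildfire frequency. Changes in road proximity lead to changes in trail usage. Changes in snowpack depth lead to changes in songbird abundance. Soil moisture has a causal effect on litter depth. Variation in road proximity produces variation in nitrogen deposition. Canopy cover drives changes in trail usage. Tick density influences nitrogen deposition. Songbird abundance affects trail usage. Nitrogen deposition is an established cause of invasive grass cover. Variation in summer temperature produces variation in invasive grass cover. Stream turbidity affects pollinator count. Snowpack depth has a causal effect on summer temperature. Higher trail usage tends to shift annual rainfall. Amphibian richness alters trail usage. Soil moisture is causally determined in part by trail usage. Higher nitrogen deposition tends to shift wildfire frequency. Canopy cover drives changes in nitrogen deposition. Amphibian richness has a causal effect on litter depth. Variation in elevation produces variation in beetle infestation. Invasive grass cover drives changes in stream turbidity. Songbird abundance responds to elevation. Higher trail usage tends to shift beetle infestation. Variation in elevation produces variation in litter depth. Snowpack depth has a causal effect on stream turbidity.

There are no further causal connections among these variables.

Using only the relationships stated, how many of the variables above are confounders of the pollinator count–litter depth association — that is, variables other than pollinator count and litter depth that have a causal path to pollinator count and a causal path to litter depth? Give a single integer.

The common causes are: canopy cover (to pollinator count via canopy cover → nitrogen deposition → invasive grass cover → stream turbidity → pollinator count; to litter depth via canopy cover → trail usage → soil moisture → litter depth); road proximity (to pollinator count via road proximity → nitrogen deposition → invasive grass cover → stream turbidity → pollinator count; to litter depth via road proximity → trail usage → soil moisture → litter depth); snowpack depth (to pollinator count via snowpack depth → stream turbidity → pollinator count; to litter depth via snowpack depth → songbird abundance → trail usage → soil moisture → litter depth).
Every other variable lacks a causal path to at least one of pollinator count and litter depth.

3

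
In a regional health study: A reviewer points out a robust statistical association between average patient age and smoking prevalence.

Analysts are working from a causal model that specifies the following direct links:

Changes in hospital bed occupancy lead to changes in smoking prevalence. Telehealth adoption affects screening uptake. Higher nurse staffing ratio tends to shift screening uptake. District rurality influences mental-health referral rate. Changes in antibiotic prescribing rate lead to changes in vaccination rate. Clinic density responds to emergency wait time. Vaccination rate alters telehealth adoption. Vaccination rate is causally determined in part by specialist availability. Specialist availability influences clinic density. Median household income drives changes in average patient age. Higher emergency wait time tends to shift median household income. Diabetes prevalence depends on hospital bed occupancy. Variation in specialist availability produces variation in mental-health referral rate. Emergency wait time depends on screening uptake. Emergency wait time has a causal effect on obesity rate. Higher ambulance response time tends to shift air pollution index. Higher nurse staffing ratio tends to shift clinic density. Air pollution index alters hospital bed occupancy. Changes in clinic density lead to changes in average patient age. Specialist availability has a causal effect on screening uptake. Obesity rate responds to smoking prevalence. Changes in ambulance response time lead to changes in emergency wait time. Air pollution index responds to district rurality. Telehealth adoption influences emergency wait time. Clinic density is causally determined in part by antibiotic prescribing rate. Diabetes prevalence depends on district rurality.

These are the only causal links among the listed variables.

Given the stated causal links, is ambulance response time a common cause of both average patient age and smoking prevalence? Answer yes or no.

Ambulance response time has a causal path to average patient age (ambulance response time → emergency wait time → median household income → average patient age) and to smoking prevalence (ambulance response time → air pollution index → hospital bed occupancy → smoking prevalence), so it is a common cause of both — a confounder.

yes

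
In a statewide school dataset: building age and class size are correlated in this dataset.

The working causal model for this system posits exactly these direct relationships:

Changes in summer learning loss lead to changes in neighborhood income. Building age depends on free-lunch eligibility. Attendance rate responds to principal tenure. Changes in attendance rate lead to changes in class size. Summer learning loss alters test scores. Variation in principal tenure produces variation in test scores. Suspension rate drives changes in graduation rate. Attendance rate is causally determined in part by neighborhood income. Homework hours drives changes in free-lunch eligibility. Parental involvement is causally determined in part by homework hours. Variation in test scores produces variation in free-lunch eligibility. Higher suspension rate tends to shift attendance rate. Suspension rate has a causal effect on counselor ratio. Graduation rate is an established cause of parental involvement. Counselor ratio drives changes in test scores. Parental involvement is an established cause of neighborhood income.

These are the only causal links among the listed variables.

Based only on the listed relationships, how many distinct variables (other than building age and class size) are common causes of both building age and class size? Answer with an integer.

The common causes are: homework hours (to building age via homework hours → free-lunch eligibility → building age; to class size via homework hours → parental involvement → neighborhood income → attendance rate → class size); principal tenure (to building age via principal tenure → test scores → free-lunch eligibility → building age; to class size via principal tenure → attendance rate → class size); summer learning loss (to building age via summer learning loss → test scores → free-lunch eligibility → building age; to class size via summer learning loss → neighborhood income → attendance rate → class size); suspension rate (to building age via suspension rate → counselor ratio → test scores → free-lunch eligibility → building age; to class size via suspension rate → attendance rate → class size).
Every other variable lacks a causal path to at least one of building age and class size.

4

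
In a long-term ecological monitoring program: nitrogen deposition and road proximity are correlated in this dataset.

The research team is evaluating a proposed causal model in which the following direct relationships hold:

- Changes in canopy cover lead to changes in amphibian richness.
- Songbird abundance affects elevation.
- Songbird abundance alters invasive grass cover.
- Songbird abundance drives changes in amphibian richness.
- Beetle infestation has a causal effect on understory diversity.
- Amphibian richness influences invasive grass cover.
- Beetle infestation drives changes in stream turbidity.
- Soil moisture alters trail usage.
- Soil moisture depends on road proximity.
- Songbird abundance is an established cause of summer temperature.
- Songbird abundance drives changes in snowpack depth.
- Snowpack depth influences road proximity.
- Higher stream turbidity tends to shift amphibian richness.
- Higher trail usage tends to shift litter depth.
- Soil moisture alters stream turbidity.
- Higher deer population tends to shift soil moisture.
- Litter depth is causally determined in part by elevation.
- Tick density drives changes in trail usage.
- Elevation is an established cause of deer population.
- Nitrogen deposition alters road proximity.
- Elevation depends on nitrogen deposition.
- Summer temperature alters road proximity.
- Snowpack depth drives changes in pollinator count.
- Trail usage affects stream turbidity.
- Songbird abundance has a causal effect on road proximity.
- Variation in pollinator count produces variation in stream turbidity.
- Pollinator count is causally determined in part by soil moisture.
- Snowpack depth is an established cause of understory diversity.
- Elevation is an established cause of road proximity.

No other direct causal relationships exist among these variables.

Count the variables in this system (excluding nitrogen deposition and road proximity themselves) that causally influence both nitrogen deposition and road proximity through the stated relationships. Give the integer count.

0

No listed variable has a causal path to both nitrogen deposition and road proximity, so there are no common causes.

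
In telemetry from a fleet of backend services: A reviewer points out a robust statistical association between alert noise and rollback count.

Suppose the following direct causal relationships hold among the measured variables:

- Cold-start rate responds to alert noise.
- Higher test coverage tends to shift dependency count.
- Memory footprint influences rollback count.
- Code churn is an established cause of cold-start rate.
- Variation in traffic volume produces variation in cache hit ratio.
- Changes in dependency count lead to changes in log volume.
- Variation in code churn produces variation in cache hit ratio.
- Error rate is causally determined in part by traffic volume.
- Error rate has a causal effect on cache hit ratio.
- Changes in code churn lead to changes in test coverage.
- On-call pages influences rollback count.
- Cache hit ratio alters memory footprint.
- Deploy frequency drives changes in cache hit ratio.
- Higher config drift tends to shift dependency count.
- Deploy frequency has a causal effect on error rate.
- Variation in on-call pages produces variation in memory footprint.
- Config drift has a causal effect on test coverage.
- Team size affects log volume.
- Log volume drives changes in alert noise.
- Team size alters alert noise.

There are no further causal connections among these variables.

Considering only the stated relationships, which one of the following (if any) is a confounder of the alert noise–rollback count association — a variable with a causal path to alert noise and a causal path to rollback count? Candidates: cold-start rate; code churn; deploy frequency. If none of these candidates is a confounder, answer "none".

Code churn causes alert noise (code churn → test coverage → dependency count → log volume → alert noise) and also causes rollback count (code churn → cache hit ratio → memory footprint → rollback count); it is a common cause of both.
Each of the other candidates lacks a causal path to at least one of alert noise and rollback count, so they do not confound the relationship.

code churn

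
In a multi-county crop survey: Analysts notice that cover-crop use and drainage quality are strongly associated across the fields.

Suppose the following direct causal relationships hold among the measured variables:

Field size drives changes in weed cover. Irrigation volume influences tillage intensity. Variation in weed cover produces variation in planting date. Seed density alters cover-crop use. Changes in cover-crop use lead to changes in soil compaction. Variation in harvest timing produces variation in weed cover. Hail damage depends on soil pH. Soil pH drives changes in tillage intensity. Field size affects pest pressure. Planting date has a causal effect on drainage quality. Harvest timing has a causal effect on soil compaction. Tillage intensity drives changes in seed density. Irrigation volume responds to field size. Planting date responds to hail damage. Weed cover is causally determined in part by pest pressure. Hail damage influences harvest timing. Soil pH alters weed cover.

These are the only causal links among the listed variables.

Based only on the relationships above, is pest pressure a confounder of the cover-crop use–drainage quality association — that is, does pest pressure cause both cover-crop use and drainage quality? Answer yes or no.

Pest pressure has no stated causal path to cover-crop use. A confounder must cause both variables, so pest pressure does not qualify.

no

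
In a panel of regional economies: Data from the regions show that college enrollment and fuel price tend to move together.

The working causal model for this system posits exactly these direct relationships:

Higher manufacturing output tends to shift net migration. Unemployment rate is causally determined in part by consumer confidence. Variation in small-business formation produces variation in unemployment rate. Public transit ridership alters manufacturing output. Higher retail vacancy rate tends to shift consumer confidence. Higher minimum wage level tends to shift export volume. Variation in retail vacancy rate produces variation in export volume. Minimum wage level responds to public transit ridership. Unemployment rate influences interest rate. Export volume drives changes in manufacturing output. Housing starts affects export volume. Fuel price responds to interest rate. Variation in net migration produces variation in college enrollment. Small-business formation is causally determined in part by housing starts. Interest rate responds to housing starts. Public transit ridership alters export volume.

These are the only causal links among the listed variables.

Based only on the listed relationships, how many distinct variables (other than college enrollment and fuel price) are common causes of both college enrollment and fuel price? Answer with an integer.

2

The common causes are: housing starts (to college enrollment via housing starts → export volume → manufacturing output → net migration → college enrollment; to fuel price via housing starts → interest rate → fuel price); retail vacancy rate (to college enrollment via retail vacancy rate → export volume → manufacturing output → net migration → college enrollment; to fuel price via retail vacancy rate → consumer confidence → unemployment rate → interest rate → fuel price).
Every other variable lacks a causal path to at least one of college enrollment and fuel price.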